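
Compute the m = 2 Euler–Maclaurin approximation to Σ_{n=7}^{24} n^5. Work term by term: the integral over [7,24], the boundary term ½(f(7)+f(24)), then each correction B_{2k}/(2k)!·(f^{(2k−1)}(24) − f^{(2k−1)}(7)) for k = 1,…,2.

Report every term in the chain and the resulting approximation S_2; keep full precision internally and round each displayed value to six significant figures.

S_2 ≈ 3.59578e+07

The integral term ∫_7^24 x^5 dx = 3.18309e+07.
½[f(7) + f(24)] = ½[16807.0 + 7.96262e+06] = 3.98972e+06.
Running total after boundary: 3.58206e+07.
Order-1 term: 1/12 · (1.65888e+06 − 12005.0) = 137240.
Running total after k=1: 3.59578e+07.
Order-2 term: −1/720 · (34560.0 − 2940.00) = -43.9167.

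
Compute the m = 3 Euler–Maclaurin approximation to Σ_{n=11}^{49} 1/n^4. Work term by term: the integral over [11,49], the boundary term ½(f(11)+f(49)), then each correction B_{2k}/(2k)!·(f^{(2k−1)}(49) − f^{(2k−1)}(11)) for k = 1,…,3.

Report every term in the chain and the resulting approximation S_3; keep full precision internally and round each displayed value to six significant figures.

Integral: ∫_11^49 1/x^4 dx = 0.000247605.
Boundary: ½(f(11) + f(49)) = ½(6.83013e-05 + 1.73467e-07) = 3.42374e-05.
Running total after boundary: 0.000281842.
Correction k=1: B_{2}/2! · (f^{(1)}(49) − f^{(1)}(11)) = 1/12 · (-1.41605e-08 − (-2.48369e-05)) = 2.06856e-06.
Partial sum through k=1: 0.000283911.
Correction k=2: B_{4}/4! · (f^{(3)}(49) − f^{(3)}(11)) = −1/720 · (-1.76933e-10 − (-6.15790e-06)) = -8.55239e-09.
Partial sum through k=2: 0.000283902.
Correction k=3: B_{6}/6! · (f^{(5)}(49) − f^{(5)}(11)) = 1/30240 · (-4.12672e-12 − (-2.84994e-06)) = 9.42438e-11.

S_3 ≈ 0.000283902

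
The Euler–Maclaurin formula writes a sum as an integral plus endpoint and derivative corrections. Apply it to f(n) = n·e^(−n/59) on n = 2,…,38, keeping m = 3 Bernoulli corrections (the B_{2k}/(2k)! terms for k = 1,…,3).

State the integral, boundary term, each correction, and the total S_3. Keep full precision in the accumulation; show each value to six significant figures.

S_3 ≈ 484.483

The integral term ∫_2^38 x·e^(−x/59) dx = 473.601.
Endpoint term: (f(2) + f(38))/2 = (1.93334 + 19.9558)/2 = 10.9446.
Running total after boundary: 484.545.
Correction k=1: B_{2}/2! · (f^{(1)}(38) − f^{(1)}(2)) = 1/12 · (0.186918 − 0.933901) = -0.0622486.
Running total after k=1: 484.483.
Correction k=2: B_{4}/4! · (f^{(3)}(38) − f^{(3)}(2)) = −1/720 · (0.000355421 − 0.000823683) = 6.50363e-07.
Running total after k=2: 484.483.
Correction k=3: B_{6}/6! · (f^{(5)}(38) − f^{(5)}(2)) = 1/30240 · (1.88781e-07 − 3.96174e-07) = -6.85823e-12.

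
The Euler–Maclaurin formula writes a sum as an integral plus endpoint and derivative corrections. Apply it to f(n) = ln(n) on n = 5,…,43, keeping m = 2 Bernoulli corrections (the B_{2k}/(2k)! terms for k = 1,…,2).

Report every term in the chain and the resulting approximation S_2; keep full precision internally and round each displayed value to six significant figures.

S_2 ≈ 118.355

The integral term ∫_5^43 ln(x) dx = 115.684.
½[f(5) + f(43)] = ½[1.60944 + 3.76120] = 2.68532.
So far: 118.370.
Order-1 term: 1/12 · (0.0232558 − 0.200000) = -0.0147287.
Partial sum through k=1: 118.355.
Order-2 term: −1/720 · (2.51550e-05 − 0.0160000) = 2.21873e-05.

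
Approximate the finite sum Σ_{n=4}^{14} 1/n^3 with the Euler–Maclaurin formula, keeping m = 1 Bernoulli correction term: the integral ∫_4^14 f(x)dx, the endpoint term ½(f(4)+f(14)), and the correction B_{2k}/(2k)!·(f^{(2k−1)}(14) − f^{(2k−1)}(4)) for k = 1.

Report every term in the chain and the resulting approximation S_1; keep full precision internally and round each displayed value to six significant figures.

S_1 ≈ 0.0376638

Integral: ∫_4^14 1/x^3 dx = 0.0286990.
Endpoint term: (f(4) + f(14))/2 = (0.0156250 + 0.000364431)/2 = 0.00799472.
Running total after boundary: 0.0366937.
k=1: B_{2}/(2)! × [f^{(1)}(14) − f^{(1)}(4)] = 1/12 × (-7.80925e-05 − (-0.0117188)) = 0.000970055.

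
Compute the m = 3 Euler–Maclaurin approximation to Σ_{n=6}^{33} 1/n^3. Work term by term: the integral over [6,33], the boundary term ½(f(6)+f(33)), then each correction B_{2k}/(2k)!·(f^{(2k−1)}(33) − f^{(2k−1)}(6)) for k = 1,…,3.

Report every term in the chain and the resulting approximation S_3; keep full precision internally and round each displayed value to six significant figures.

Integral: ∫_6^33 1/x^3 dx = 0.0134298.
½[f(6) + f(33)] = ½[0.00462963 + 2.78265e-05] = 0.00232873.
So far: 0.0157585.
k=1: B_{2}/(2)! × [f^{(1)}(33) − f^{(1)}(6)] = 1/12 × (-2.52968e-06 − (-0.00231481)) = 0.000192690.
Running total after k=1: 0.0159512.
k=2: B_{4}/(4)! × [f^{(3)}(33) − f^{(3)}(6)] = −1/720 × (-4.64588e-08 − (-0.00128601)) = -1.78606e-06.
Running total after k=2: 0.0159494.
k=3: B_{6}/(6)! × [f^{(5)}(33) − f^{(5)}(6)] = 1/30240 × (-1.79180e-09 − (-0.00150034)) = 4.96145e-08.

S_3 ≈ 0.0159494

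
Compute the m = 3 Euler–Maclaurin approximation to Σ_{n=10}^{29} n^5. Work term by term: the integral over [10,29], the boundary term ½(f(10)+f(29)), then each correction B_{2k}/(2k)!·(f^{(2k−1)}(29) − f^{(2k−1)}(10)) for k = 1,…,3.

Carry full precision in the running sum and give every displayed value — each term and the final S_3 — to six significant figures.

S_3 ≈ 1.09567e+08

Integral: ∫_10^29 x^5 dx = 9.89706e+07.
Endpoint term: (f(10) + f(29))/2 = (100000 + 2.05111e+07)/2 = 1.03056e+07.
Running total after boundary: 1.09276e+08.
k=1: B_{2}/(2)! × [f^{(1)}(29) − f^{(1)}(10)] = 1/12 × (3.53640e+06 − 50000.0) = 290534.
Partial sum through k=1: 1.09567e+08.
k=2: B_{4}/(4)! × [f^{(3)}(29) − f^{(3)}(10)] = −1/720 × (50460.0 − 6000.00) = -61.7500.
Partial sum through k=2: 1.09567e+08.
k=3: B_{6}/(6)! × [f^{(5)}(29) − f^{(5)}(10)] = 1/30240 × (120.000 − 120.000) = 0.00000.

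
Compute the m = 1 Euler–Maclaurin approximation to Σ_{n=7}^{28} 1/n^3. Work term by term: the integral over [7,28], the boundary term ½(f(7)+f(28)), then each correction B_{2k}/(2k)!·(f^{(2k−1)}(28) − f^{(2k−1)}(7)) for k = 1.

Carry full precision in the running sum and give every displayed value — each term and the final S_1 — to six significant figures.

Integral: ∫_7^28 1/x^3 dx = 0.00956633.
½[f(7) + f(28)] = ½[0.00291545 + 4.55539e-05] = 0.00148050.
So far: 0.0110468.
k=1: B_{2}/(2)! × [f^{(1)}(28) − f^{(1)}(7)] = 1/12 × (-4.88078e-06 − (-0.00124948)) = 0.000103717.

S_1 ≈ 0.0111505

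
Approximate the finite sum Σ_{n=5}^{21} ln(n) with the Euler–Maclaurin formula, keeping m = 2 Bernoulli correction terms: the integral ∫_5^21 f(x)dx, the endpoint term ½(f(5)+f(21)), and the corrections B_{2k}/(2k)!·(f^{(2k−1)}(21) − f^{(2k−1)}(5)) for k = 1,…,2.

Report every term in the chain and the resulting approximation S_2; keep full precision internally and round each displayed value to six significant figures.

Integral: ∫_5^21 ln(x) dx = 39.8878.
½[f(5) + f(21)] = ½[1.60944 + 3.04452] = 2.32698.
Running total after boundary: 42.2148.
Order-1 term: 1/12 · (0.0476190 − 0.200000) = -0.0126984.
Partial sum through k=1: 42.2021.
Order-2 term: −1/720 · (0.000215959 − 0.0160000) = 2.19223e-05.

S_2 ≈ 42.2021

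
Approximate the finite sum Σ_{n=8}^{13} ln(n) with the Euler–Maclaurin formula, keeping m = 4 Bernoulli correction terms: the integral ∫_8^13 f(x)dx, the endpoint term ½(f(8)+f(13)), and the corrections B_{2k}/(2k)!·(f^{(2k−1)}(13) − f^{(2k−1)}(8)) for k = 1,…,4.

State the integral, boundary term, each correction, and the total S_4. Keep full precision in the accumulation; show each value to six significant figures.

S_4 ≈ 14.0270

∫_8^13 ln(x) dx evaluates to 11.7088.
Boundary: ½(f(8) + f(13)) = ½(2.07944 + 2.56495) = 2.32220.
So far: 14.0310.
k=1: B_{2}/(2)! × [f^{(1)}(13) − f^{(1)}(8)] = 1/12 × (0.0769231 − 0.125000) = -0.00400641.
Running total after k=1: 14.0270.
k=2: B_{4}/(4)! × [f^{(3)}(13) − f^{(3)}(8)] = −1/720 × (0.000910332 − 0.00390625) = 4.16100e-06.
Running total after k=2: 14.0270.
k=3: B_{6}/(6)! × [f^{(5)}(13) − f^{(5)}(8)] = 1/30240 × (6.46390e-05 − 0.000732422) = -2.20828e-08.
Running total after k=3: 14.0270.
k=4: B_{8}/(8)! × [f^{(7)}(13) − f^{(7)}(8)] = −1/1209600 × (1.14744e-05 − 0.000343323) = 2.74346e-10.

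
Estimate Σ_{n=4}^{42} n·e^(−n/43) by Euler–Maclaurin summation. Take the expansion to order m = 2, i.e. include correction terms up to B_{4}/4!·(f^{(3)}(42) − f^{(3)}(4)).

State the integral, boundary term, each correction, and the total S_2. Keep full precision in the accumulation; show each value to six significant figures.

Integral: ∫_4^42 x·e^(−x/43) dx = 465.244.
Boundary: ½(f(4) + f(42)) = ½(3.64469 + 15.8145) = 9.72958.
So far: 474.973.
k=1: B_{2}/(2)! × [f^{(1)}(42) − f^{(1)}(4)] = 1/12 × (0.00875663 − 0.826412) = -0.0681380.
After k=1: 474.905.
k=2: B_{4}/(4)! × [f^{(3)}(42) − f^{(3)}(4)] = −1/720 × (0.000412021 − 0.00143253) = 1.41738e-06.

S_2 ≈ 474.905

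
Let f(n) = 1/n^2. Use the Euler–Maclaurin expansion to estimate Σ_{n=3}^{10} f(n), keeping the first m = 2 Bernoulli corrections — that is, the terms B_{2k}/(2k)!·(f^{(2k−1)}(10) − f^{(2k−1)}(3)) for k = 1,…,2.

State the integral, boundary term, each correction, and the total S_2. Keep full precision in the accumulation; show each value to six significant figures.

The integral term ∫_3^10 1/x^2 dx = 0.233333.
Endpoint term: (f(3) + f(10))/2 = (0.111111 + 0.0100000)/2 = 0.0605556.
Integral + boundary = 0.293889.
Correction k=1: B_{2}/2! · (f^{(1)}(10) − f^{(1)}(3)) = 1/12 · (-0.00200000 − (-0.0740741)) = 0.00600617.
Partial sum through k=1: 0.299895.
Correction k=2: B_{4}/4! · (f^{(3)}(10) − f^{(3)}(3)) = −1/720 · (-0.000240000 − (-0.0987654)) = -0.000136841.

S_2 ≈ 0.299758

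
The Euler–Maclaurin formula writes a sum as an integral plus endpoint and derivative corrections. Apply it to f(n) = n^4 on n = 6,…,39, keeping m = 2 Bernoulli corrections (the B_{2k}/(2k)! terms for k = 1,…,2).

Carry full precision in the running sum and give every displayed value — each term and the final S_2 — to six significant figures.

S_2 ≈ 1.92204e+07

The integral term ∫_6^39 x^4 dx = 1.80433e+07.
Endpoint term: (f(6) + f(39))/2 = (1296.00 + 2.31344e+06)/2 = 1.15737e+06.
So far: 1.92007e+07.
Order-1 term: 1/12 · (237276 − 864.000) = 19701.0.
Running total after k=1: 1.92204e+07.
Order-2 term: −1/720 · (936.000 − 144.000) = -1.10000.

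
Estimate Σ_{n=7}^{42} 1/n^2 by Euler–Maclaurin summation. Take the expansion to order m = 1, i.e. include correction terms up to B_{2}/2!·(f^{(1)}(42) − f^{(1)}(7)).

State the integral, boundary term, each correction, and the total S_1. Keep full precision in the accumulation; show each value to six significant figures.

The integral term ∫_7^42 1/x^2 dx = 0.119048.
½[f(7) + f(42)] = ½[0.0204082 + 0.000566893] = 0.0104875.
So far: 0.129535.
Order-1 term: 1/12 · (-2.69949e-05 − (-0.00583090)) = 0.000483659.

S_1 ≈ 0.130019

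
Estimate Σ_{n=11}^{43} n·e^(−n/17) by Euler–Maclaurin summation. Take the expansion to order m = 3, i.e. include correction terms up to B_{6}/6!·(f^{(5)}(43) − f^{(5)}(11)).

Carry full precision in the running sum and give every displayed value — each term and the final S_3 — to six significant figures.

∫_11^43 x·e^(−x/17) dx evaluates to 167.926.
½[f(11) + f(43)] = ½[5.75942 + 3.42735] = 4.59339.
So far: 172.519.
k=1: B_{2}/(2)! × [f^{(1)}(43) − f^{(1)}(11)] = 1/12 × (-0.121903 − 0.184794) = -0.0255581.
After k=1: 172.494.
k=2: B_{4}/(4)! × [f^{(3)}(43) − f^{(3)}(11)] = −1/720 × (0.000129788 − 0.00426284) = 5.74035e-06.
After k=2: 172.494.
k=3: B_{6}/(6)! × [f^{(5)}(43) − f^{(5)}(11)] = 1/30240 × (2.35774e-06 − 2.72881e-05) = -8.24416e-10.

S_3 ≈ 172.494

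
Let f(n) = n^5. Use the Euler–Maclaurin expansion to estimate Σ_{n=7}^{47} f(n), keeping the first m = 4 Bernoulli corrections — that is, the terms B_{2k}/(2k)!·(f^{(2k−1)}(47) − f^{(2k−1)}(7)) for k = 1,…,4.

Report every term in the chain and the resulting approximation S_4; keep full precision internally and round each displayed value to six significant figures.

∫_7^47 x^5 dx evaluates to 1.79652e+09.
Boundary: ½(f(7) + f(47)) = ½(16807.0 + 2.29345e+08) = 1.14681e+08.
Integral + boundary = 1.91120e+09.
Order-1 term: 1/12 · (2.43984e+07 − 12005.0) = 2.03220e+06.
Partial sum through k=1: 1.91323e+09.
Order-2 term: −1/720 · (132540 − 2940.00) = -180.000.
Partial sum through k=2: 1.91323e+09.
Order-3 term: 1/30240 · (120.000 − 120.000) = 0.00000.
Partial sum through k=3: 1.91323e+09.
Order-4 term: −1/1209600 · (0.00000 − 0.00000) = 0.00000.

S_4 ≈ 1.91323e+09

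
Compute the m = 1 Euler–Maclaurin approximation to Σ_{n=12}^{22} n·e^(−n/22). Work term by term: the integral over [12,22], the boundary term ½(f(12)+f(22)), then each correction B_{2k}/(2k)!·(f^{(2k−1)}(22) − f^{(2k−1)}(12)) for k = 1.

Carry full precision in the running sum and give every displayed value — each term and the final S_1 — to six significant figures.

S_1 ≈ 84.9194

Integral: ∫_12^22 x·e^(−x/22) dx = 77.4173.
Boundary: ½(f(12) + f(22)) = ½(6.95494 + 8.09335) = 7.52414.
Running total after boundary: 84.9414.
Correction k=1: B_{2}/2! · (f^{(1)}(22) − f^{(1)}(12)) = 1/12 · (0.00000 − 0.263445) = -0.0219537.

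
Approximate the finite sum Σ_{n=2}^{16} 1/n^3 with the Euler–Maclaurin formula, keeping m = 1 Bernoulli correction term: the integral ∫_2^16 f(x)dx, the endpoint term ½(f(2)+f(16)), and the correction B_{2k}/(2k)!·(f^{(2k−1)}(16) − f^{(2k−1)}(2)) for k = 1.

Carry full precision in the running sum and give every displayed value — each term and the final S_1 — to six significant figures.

∫_2^16 1/x^3 dx evaluates to 0.123047.
Boundary: ½(f(2) + f(16)) = ½(0.125000 + 0.000244141) = 0.0626221.
So far: 0.185669.
Order-1 term: 1/12 · (-4.57764e-05 − (-0.187500)) = 0.0156212.

S_1 ≈ 0.201290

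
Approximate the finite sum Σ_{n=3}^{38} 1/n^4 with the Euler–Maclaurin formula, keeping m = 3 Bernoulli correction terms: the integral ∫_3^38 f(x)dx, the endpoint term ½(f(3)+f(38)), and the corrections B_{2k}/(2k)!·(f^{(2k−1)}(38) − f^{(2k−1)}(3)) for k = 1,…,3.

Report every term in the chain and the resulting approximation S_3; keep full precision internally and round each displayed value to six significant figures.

S_3 ≈ 0.0198195

Integral: ∫_3^38 1/x^4 dx = 0.0123396.
Boundary: ½(f(3) + f(38)) = ½(0.0123457 + 4.79585e-07) = 0.00617308.
So far: 0.0185127.
k=1: B_{2}/(2)! × [f^{(1)}(38) − f^{(1)}(3)] = 1/12 × (-5.04826e-08 − (-0.0164609)) = 0.00137174.
Partial sum through k=1: 0.0198844.
k=2: B_{4}/(4)! × [f^{(3)}(38) − f^{(3)}(3)] = −1/720 × (-1.04881e-09 − (-0.0548697)) = -7.62079e-05.
Partial sum through k=2: 0.0198082.
k=3: B_{6}/(6)! × [f^{(5)}(38) − f^{(5)}(3)] = 1/30240 × (-4.06740e-11 − (-0.341411)) = 1.12901e-05.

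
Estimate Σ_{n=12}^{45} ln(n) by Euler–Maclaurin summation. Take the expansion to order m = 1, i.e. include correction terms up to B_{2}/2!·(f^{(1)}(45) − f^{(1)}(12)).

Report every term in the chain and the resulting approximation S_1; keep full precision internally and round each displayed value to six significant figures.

S_1 ≈ 111.622

∫_12^45 ln(x) dx evaluates to 108.481.
½[f(12) + f(45)] = ½[2.48491 + 3.80666] = 3.14578.
Integral + boundary = 111.627.
k=1: B_{2}/(2)! × [f^{(1)}(45) − f^{(1)}(12)] = 1/12 × (0.0222222 − 0.0833333) = -0.00509259.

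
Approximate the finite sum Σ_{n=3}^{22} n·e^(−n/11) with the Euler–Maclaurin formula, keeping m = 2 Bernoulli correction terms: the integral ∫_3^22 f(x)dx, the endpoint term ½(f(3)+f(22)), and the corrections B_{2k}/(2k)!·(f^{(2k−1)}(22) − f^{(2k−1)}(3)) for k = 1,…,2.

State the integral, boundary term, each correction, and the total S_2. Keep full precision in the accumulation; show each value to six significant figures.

The integral term ∫_3^22 x·e^(−x/11) dx = 68.1136.
½[f(3) + f(22)] = ½[2.28390 + 2.97738] = 2.63064.
Integral + boundary = 70.7442.
k=1: B_{2}/(2)! × [f^{(1)}(22) − f^{(1)}(3)] = 1/12 × (-0.135335 − 0.553673) = -0.0574174.
Partial sum through k=1: 70.6868.
k=2: B_{4}/(4)! × [f^{(3)}(22) − f^{(3)}(3)] = −1/720 × (0.00111847 − 0.0171593) = 2.22789e-05.

S_2 ≈ 70.6868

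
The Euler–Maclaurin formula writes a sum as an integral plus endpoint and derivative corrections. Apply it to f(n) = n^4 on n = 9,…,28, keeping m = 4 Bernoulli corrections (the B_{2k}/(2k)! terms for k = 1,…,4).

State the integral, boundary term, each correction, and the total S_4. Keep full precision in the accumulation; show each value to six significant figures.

S_4 ≈ 3.74795e+06

Integral: ∫_9^28 x^4 dx = 3.43026e+06.
Boundary: ½(f(9) + f(28)) = ½(6561.00 + 614656) = 310608.
Integral + boundary = 3.74087e+06.
Order-1 term: 1/12 · (87808.0 − 2916.00) = 7074.33.
After k=1: 3.74795e+06.
Order-2 term: −1/720 · (672.000 − 216.000) = -0.633333.
After k=2: 3.74795e+06.
Order-3 term: 1/30240 · (0.00000 − 0.00000) = 0.00000.
After k=3: 3.74795e+06.
Order-4 term: −1/1209600 · (0.00000 − 0.00000) = 0.00000.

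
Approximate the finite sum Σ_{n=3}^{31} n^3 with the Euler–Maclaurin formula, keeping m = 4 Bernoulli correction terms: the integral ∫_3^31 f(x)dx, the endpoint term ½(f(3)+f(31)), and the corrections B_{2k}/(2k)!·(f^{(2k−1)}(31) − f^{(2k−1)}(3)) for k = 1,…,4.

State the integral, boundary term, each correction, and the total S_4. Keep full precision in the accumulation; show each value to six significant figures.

∫_3^31 x^3 dx evaluates to 230860.
Endpoint term: (f(3) + f(31))/2 = (27.0000 + 29791.0)/2 = 14909.0.
Integral + boundary = 245769.
k=1: B_{2}/(2)! × [f^{(1)}(31) − f^{(1)}(3)] = 1/12 × (2883.00 − 27.0000) = 238.000.
Running total after k=1: 246007.
k=2: B_{4}/(4)! × [f^{(3)}(31) − f^{(3)}(3)] = −1/720 × (6.00000 − 6.00000) = 0.00000.
Running total after k=2: 246007.
k=3: B_{6}/(6)! × [f^{(5)}(31) − f^{(5)}(3)] = 1/30240 × (0.00000 − 0.00000) = 0.00000.
Running total after k=3: 246007.
k=4: B_{8}/(8)! × [f^{(7)}(31) − f^{(7)}(3)] = −1/1209600 × (0.00000 − 0.00000) = 0.00000.

S_4 ≈ 246007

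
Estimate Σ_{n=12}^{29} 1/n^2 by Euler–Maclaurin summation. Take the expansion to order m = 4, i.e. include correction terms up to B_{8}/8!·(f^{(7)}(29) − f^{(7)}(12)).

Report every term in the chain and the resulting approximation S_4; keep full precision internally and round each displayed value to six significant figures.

∫_12^29 1/x^2 dx evaluates to 0.0488506.
Endpoint term: (f(12) + f(29))/2 = (0.00694444 + 0.00118906)/2 = 0.00406675.
So far: 0.0529173.
Correction k=1: B_{2}/2! · (f^{(1)}(29) − f^{(1)}(12)) = 1/12 · (-8.20042e-05 − (-0.00115741)) = 8.96169e-05.
After k=1: 0.0530069.
Correction k=2: B_{4}/4! · (f^{(3)}(29) − f^{(3)}(12)) = −1/720 · (-1.17010e-06 − (-9.64506e-05)) = -1.32334e-07.
After k=2: 0.0530068.
Correction k=3: B_{6}/6! · (f^{(5)}(29) − f^{(5)}(12)) = 1/30240 · (-4.17394e-08 − (-2.00939e-05)) = 6.63100e-10.
After k=3: 0.0530068.
Correction k=4: B_{8}/8! · (f^{(7)}(29) − f^{(7)}(12)) = −1/1209600 · (-2.77932e-09 − (-7.81429e-06)) = -6.45793e-12.

S_4 ≈ 0.0530068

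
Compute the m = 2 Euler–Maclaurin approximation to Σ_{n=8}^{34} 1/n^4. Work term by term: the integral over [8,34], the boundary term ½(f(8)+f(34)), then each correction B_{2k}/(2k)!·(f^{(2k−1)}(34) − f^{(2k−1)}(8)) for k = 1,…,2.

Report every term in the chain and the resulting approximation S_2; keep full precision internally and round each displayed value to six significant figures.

Integral: ∫_8^34 1/x^4 dx = 0.000642561.
½[f(8) + f(34)] = ½[0.000244141 + 7.48315e-07] = 0.000122444.
Running total after boundary: 0.000765005.
Order-1 term: 1/12 · (-8.80370e-08 − (-0.000122070)) = 1.01652e-05.
Running total after k=1: 0.000775170.
Order-2 term: −1/720 · (-2.28470e-09 − (-5.72205e-05)) = -7.94697e-08.

S_2 ≈ 0.000775091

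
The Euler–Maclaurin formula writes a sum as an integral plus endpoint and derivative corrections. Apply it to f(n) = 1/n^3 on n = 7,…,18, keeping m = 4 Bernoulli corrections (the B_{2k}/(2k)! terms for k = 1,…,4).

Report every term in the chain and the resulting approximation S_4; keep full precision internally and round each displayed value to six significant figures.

∫_7^18 1/x^3 dx evaluates to 0.00866087.
½[f(7) + f(18)] = ½[0.00291545 + 0.000171468] = 0.00154346.
Running total after boundary: 0.0102043.
k=1: B_{2}/(2)! × [f^{(1)}(18) − f^{(1)}(7)] = 1/12 × (-2.85780e-05 − (-0.00124948)) = 0.000101742.
Partial sum through k=1: 0.0103061.
k=2: B_{4}/(4)! × [f^{(3)}(18) − f^{(3)}(7)] = −1/720 × (-1.76407e-06 − (-0.000509992)) = -7.05872e-07.
Partial sum through k=2: 0.0103054.
k=3: B_{6}/(6)! × [f^{(5)}(18) − f^{(5)}(7)] = 1/30240 × (-2.28676e-07 − (-0.000437136)) = 1.44480e-08.
Partial sum through k=3: 0.0103054.
k=4: B_{8}/(8)! × [f^{(7)}(18) − f^{(7)}(7)] = −1/1209600 × (-5.08169e-08 − (-0.000642322)) = -5.30978e-10.

S_4 ≈ 0.0103054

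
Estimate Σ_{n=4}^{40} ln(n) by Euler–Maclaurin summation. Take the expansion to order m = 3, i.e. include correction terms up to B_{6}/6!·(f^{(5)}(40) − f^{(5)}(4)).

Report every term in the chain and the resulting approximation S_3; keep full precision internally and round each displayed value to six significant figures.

S_3 ≈ 108.529

Integral: ∫_4^40 ln(x) dx = 106.010.
½[f(4) + f(40)] = ½[1.38629 + 3.68888] = 2.53759.
So far: 108.548.
Correction k=1: B_{2}/2! · (f^{(1)}(40) − f^{(1)}(4)) = 1/12 · (0.0250000 − 0.250000) = -0.0187500.
After k=1: 108.529.
Correction k=2: B_{4}/4! · (f^{(3)}(40) − f^{(3)}(4)) = −1/720 · (3.12500e-05 − 0.0312500) = 4.33594e-05.
After k=2: 108.529.
Correction k=3: B_{6}/6! · (f^{(5)}(40) − f^{(5)}(4)) = 1/30240 · (2.34375e-07 − 0.0234375) = -7.75042e-07.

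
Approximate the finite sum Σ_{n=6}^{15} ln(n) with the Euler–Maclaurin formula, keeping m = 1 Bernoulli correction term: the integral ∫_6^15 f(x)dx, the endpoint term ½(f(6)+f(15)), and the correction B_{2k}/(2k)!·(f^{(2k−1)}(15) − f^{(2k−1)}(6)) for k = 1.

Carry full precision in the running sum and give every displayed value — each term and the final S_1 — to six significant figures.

S_1 ≈ 23.1118

Integral: ∫_6^15 ln(x) dx = 20.8702.
½[f(6) + f(15)] = ½[1.79176 + 2.70805] = 2.24990.
So far: 23.1201.
k=1: B_{2}/(2)! × [f^{(1)}(15) − f^{(1)}(6)] = 1/12 × (0.0666667 − 0.166667) = -0.00833333.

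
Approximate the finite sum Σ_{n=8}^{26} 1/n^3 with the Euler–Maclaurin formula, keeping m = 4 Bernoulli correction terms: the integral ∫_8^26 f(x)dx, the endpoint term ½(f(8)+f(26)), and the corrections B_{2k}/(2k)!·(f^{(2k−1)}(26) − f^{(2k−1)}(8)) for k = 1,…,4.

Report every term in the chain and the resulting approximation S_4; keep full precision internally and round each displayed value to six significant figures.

The integral term ∫_8^26 1/x^3 dx = 0.00707286.
½[f(8) + f(26)] = ½[0.00195312 + 5.68958e-05] = 0.00100501.
Running total after boundary: 0.00807787.
Order-1 term: 1/12 · (-6.56490e-06 − (-0.000732422)) = 6.04881e-05.
After k=1: 0.00813835.
Order-2 term: −1/720 · (-1.94228e-07 − (-0.000228882)) = -3.17622e-07.
After k=2: 0.00813804.
Order-3 term: 1/30240 · (-1.20674e-08 − (-0.000150204)) = 4.96665e-09.
After k=3: 0.00813804.
Order-4 term: −1/1209600 · (-1.28529e-09 − (-0.000168979)) = -1.39697e-10.

S_4 ≈ 0.00813804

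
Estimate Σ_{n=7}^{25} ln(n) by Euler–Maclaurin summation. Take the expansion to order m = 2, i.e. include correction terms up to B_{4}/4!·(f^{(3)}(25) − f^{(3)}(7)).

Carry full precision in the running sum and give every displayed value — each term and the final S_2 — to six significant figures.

∫_7^25 ln(x) dx evaluates to 48.8505.
Endpoint term: (f(7) + f(25))/2 = (1.94591 + 3.21888)/2 = 2.58239.
Integral + boundary = 51.4329.
k=1: B_{2}/(2)! × [f^{(1)}(25) − f^{(1)}(7)] = 1/12 × (0.0400000 − 0.142857) = -0.00857143.
Running total after k=1: 51.4243.
k=2: B_{4}/(4)! × [f^{(3)}(25) − f^{(3)}(7)] = −1/720 × (0.000128000 − 0.00583090) = 7.92070e-06.

S_2 ≈ 51.4244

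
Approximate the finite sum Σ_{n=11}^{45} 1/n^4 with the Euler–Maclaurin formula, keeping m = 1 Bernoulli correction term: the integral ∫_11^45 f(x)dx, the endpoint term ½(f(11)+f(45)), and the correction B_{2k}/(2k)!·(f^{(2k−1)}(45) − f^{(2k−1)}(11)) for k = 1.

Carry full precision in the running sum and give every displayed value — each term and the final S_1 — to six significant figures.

The integral term ∫_11^45 1/x^4 dx = 0.000246780.
Boundary: ½(f(11) + f(45)) = ½(6.83013e-05 + 2.43865e-07) = 3.42726e-05.
Integral + boundary = 0.000281053.
Order-1 term: 1/12 · (-2.16769e-08 − (-2.48369e-05)) = 2.06793e-06.

S_1 ≈ 0.000283121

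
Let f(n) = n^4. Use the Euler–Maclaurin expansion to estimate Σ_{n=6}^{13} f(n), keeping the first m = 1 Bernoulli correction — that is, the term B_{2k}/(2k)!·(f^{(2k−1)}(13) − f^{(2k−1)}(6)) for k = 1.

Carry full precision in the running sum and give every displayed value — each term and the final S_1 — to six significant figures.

S_1 ≈ 88292.2

Integral: ∫_6^13 x^4 dx = 72703.4.
½[f(6) + f(13)] = ½[1296.00 + 28561.0] = 14928.5.
Running total after boundary: 87631.9.
Order-1 term: 1/12 · (8788.00 − 864.000) = 660.333.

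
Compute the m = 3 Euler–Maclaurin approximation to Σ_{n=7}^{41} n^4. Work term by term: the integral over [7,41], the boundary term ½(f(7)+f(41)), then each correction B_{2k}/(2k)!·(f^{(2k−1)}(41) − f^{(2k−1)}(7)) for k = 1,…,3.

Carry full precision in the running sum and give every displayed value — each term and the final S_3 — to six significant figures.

S_3 ≈ 2.46048e+07

The integral term ∫_7^41 x^4 dx = 2.31679e+07.
½[f(7) + f(41)] = ½[2401.00 + 2.82576e+06] = 1.41408e+06.
Integral + boundary = 2.45820e+07.
Correction k=1: B_{2}/2! · (f^{(1)}(41) − f^{(1)}(7)) = 1/12 · (275684 − 1372.00) = 22859.3.
After k=1: 2.46048e+07.
Correction k=2: B_{4}/4! · (f^{(3)}(41) − f^{(3)}(7)) = −1/720 · (984.000 − 168.000) = -1.13333.
After k=2: 2.46048e+07.
Correction k=3: B_{6}/6! · (f^{(5)}(41) − f^{(5)}(7)) = 1/30240 · (0.00000 − 0.00000) = 0.00000.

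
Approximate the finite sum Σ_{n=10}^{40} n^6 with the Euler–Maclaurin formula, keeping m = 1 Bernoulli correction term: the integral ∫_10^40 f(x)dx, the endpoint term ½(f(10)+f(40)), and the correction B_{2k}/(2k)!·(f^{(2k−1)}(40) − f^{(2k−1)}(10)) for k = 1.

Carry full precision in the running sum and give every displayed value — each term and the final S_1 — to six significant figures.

S_1 ≈ 2.55039e+10

The integral term ∫_10^40 x^6 dx = 2.34043e+10.
½[f(10) + f(40)] = ½[1.00000e+06 + 4.09600e+09] = 2.04850e+09.
So far: 2.54528e+10.
Correction k=1: B_{2}/2! · (f^{(1)}(40) − f^{(1)}(10)) = 1/12 · (6.14400e+08 − 600000) = 5.11500e+07.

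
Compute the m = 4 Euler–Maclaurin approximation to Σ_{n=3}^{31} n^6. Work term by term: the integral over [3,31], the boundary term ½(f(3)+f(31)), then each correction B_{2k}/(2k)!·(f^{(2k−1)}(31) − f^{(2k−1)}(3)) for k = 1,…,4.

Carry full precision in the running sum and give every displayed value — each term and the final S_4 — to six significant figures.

Integral: ∫_3^31 x^6 dx = 3.93037e+09.
Endpoint term: (f(3) + f(31))/2 = (729.000 + 8.87504e+08)/2 = 4.43752e+08.
Integral + boundary = 4.37413e+09.
k=1: B_{2}/(2)! × [f^{(1)}(31) − f^{(1)}(3)] = 1/12 × (1.71775e+08 − 1458.00) = 1.43145e+07.
Partial sum through k=1: 4.38844e+09.
k=2: B_{4}/(4)! × [f^{(3)}(31) − f^{(3)}(3)] = −1/720 × (3.57492e+06 − 3240.00) = -4960.67.
Partial sum through k=2: 4.38843e+09.
k=3: B_{6}/(6)! × [f^{(5)}(31) − f^{(5)}(3)] = 1/30240 × (22320.0 − 2160.00) = 0.666667.
Partial sum through k=3: 4.38843e+09.
k=4: B_{8}/(8)! × [f^{(7)}(31) − f^{(7)}(3)] = −1/1209600 × (0.00000 − 0.00000) = 0.00000.

S_4 ≈ 4.38843e+09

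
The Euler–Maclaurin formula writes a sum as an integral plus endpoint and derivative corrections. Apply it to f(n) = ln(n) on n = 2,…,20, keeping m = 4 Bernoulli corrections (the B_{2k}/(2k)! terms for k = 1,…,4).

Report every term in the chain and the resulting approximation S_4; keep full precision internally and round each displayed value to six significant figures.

S_4 ≈ 42.3356

∫_2^20 ln(x) dx evaluates to 40.5284.
Endpoint term: (f(2) + f(20))/2 = (0.693147 + 2.99573)/2 = 1.84444.
So far: 42.3728.
k=1: B_{2}/(2)! × [f^{(1)}(20) − f^{(1)}(2)] = 1/12 × (0.0500000 − 0.500000) = -0.0375000.
After k=1: 42.3353.
k=2: B_{4}/(4)! × [f^{(3)}(20) − f^{(3)}(2)] = −1/720 × (0.000250000 − 0.250000) = 0.000346875.
After k=2: 42.3356.
k=3: B_{6}/(6)! × [f^{(5)}(20) − f^{(5)}(2)] = 1/30240 × (7.50000e-06 − 0.750000) = -2.48013e-05.
After k=3: 42.3356.
k=4: B_{8}/(8)! × [f^{(7)}(20) − f^{(7)}(2)] = −1/1209600 × (5.62500e-07 − 5.62500) = 4.65030e-06.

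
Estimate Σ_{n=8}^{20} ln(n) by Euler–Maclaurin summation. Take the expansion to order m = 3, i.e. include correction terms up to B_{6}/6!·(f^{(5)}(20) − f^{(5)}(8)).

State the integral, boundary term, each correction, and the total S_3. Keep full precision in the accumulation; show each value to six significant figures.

S_3 ≈ 33.8105

∫_8^20 ln(x) dx evaluates to 31.2791.
Endpoint term: (f(8) + f(20))/2 = (2.07944 + 2.99573)/2 = 2.53759.
So far: 33.8167.
k=1: B_{2}/(2)! × [f^{(1)}(20) − f^{(1)}(8)] = 1/12 × (0.0500000 − 0.125000) = -0.00625000.
After k=1: 33.8105.
k=2: B_{4}/(4)! × [f^{(3)}(20) − f^{(3)}(8)] = −1/720 × (0.000250000 − 0.00390625) = 5.07812e-06.
After k=2: 33.8105.
k=3: B_{6}/(6)! × [f^{(5)}(20) − f^{(5)}(8)] = 1/30240 × (7.50000e-06 − 0.000732422) = -2.39723e-08.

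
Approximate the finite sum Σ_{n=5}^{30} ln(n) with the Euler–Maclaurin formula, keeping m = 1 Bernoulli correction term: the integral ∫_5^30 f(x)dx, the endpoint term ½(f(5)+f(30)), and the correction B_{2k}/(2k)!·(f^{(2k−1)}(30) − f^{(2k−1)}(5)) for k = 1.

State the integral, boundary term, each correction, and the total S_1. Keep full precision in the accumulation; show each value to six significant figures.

Integral: ∫_5^30 ln(x) dx = 68.9887.
Boundary: ½(f(5) + f(30)) = ½(1.60944 + 3.40120) = 2.50532.
Running total after boundary: 71.4940.
Order-1 term: 1/12 · (0.0333333 − 0.200000) = -0.0138889.

S_1 ≈ 71.4802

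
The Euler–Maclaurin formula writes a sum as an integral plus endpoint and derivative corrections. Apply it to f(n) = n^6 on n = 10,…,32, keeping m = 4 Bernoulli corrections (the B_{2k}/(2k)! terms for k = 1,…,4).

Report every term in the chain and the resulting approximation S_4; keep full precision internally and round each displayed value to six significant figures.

S_4 ≈ 5.46120e+09

The integral term ∫_10^32 x^6 dx = 4.90711e+09.
½[f(10) + f(32)] = ½[1.00000e+06 + 1.07374e+09] = 5.37371e+08.
Integral + boundary = 5.44448e+09.
k=1: B_{2}/(2)! × [f^{(1)}(32) − f^{(1)}(10)] = 1/12 × (2.01327e+08 − 600000) = 1.67272e+07.
Running total after k=1: 5.46120e+09.
k=2: B_{4}/(4)! × [f^{(3)}(32) − f^{(3)}(10)] = −1/720 × (3.93216e+06 − 120000) = -5294.67.
Running total after k=2: 5.46120e+09.
k=3: B_{6}/(6)! × [f^{(5)}(32) − f^{(5)}(10)] = 1/30240 × (23040.0 − 7200.00) = 0.523810.
Running total after k=3: 5.46120e+09.
k=4: B_{8}/(8)! × [f^{(7)}(32) − f^{(7)}(10)] = −1/1209600 × (0.00000 − 0.00000) = 0.00000.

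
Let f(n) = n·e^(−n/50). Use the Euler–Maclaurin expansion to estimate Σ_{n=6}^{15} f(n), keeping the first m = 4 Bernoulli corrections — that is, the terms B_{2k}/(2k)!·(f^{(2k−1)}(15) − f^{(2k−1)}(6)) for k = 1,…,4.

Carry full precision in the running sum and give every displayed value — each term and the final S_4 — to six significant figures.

S_4 ≈ 83.9131

Integral: ∫_6^15 x·e^(−x/50) dx = 75.7180.
Endpoint term: (f(6) + f(15))/2 = (5.32152 + 11.1123)/2 = 8.21690.
So far: 83.9349.
Order-1 term: 1/12 · (0.518573 − 0.780490) = -0.0218264.
Running total after k=1: 83.9131.
Order-2 term: −1/720 · (0.000800084 − 0.00102173) = 3.07845e-07.
Running total after k=2: 83.9131.
Order-3 term: 1/30240 · (5.57095e-07 − 6.92507e-07) = -4.47792e-12.
Running total after k=3: 83.9131.
Order-4 term: −1/1209600 · (3.17663e-10 − 3.90529e-10) = 6.02397e-17.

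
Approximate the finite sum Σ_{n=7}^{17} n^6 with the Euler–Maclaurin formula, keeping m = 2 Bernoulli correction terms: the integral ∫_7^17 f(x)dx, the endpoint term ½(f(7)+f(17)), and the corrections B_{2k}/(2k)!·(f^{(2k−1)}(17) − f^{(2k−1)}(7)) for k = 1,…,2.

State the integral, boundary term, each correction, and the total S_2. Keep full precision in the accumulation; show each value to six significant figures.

∫_7^17 x^6 dx evaluates to 5.85022e+07.
Endpoint term: (f(7) + f(17))/2 = (117649 + 2.41376e+07)/2 = 1.21276e+07.
So far: 7.06298e+07.
Correction k=1: B_{2}/2! · (f^{(1)}(17) − f^{(1)}(7)) = 1/12 · (8.51914e+06 − 100842) = 701525.
Running total after k=1: 7.13313e+07.
Correction k=2: B_{4}/4! · (f^{(3)}(17) − f^{(3)}(7)) = −1/720 · (589560 − 41160.0) = -761.667.

S_2 ≈ 7.13305e+07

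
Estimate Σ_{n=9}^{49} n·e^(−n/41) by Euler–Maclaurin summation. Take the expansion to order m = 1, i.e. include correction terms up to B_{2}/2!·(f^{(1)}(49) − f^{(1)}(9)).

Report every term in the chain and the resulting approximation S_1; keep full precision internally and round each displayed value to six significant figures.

The integral term ∫_9^49 x·e^(−x/41) dx = 529.125.
Endpoint term: (f(9) + f(49))/2 = (7.22619 + 14.8307)/2 = 11.0284.
Running total after boundary: 540.153.
Order-1 term: 1/12 · (-0.0590570 − 0.626662) = -0.0571432.

S_1 ≈ 540.096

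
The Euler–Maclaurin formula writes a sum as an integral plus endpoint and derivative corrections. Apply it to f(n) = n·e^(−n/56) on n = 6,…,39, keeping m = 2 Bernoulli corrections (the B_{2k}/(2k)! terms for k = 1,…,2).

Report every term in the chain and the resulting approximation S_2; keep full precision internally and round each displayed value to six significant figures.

S_2 ≈ 480.309

∫_6^39 x·e^(−x/56) dx evaluates to 467.950.
Boundary: ½(f(6) + f(39)) = ½(5.39038 + 19.4361) = 12.4133.
So far: 480.363.
Order-1 term: 1/12 · (0.151288 − 0.802140) = -0.0542377.
Running total after k=1: 480.309.
Order-2 term: −1/720 · (0.000366075 − 0.000828742) = 6.42593e-07.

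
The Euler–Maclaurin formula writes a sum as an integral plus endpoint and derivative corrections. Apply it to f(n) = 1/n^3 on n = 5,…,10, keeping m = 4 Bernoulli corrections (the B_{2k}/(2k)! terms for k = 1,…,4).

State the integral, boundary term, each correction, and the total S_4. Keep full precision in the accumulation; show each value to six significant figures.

Integral: ∫_5^10 1/x^3 dx = 0.0150000.
Endpoint term: (f(5) + f(10))/2 = (0.00800000 + 0.00100000)/2 = 0.00450000.
Running total after boundary: 0.0195000.
Correction k=1: B_{2}/2! · (f^{(1)}(10) − f^{(1)}(5)) = 1/12 · (-0.000300000 − (-0.00480000)) = 0.000375000.
Running total after k=1: 0.0198750.
Correction k=2: B_{4}/4! · (f^{(3)}(10) − f^{(3)}(5)) = −1/720 · (-6.00000e-05 − (-0.00384000)) = -5.25000e-06.
Running total after k=2: 0.0198698.
Correction k=3: B_{6}/6! · (f^{(5)}(10) − f^{(5)}(5)) = 1/30240 · (-2.52000e-05 − (-0.00645120)) = 2.12500e-07.
Running total after k=3: 0.0198700.
Correction k=4: B_{8}/8! · (f^{(7)}(10) − f^{(7)}(5)) = −1/1209600 · (-1.81440e-05 − (-0.0185795)) = -1.53450e-08.

S_4 ≈ 0.0198699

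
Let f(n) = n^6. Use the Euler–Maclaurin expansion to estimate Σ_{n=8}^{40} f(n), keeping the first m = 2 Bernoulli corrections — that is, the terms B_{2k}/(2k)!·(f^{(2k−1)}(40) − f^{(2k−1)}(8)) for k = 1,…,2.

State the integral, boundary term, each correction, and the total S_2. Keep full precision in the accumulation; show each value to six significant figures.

S_2 ≈ 2.55047e+10

∫_8^40 x^6 dx evaluates to 2.34054e+10.
Endpoint term: (f(8) + f(40))/2 = (262144 + 4.09600e+09)/2 = 2.04813e+09.
Integral + boundary = 2.54535e+10.
Correction k=1: B_{2}/2! · (f^{(1)}(40) − f^{(1)}(8)) = 1/12 · (6.14400e+08 − 196608) = 5.11836e+07.
Running total after k=1: 2.55047e+10.
Correction k=2: B_{4}/4! · (f^{(3)}(40) − f^{(3)}(8)) = −1/720 · (7.68000e+06 − 61440.0) = -10581.3.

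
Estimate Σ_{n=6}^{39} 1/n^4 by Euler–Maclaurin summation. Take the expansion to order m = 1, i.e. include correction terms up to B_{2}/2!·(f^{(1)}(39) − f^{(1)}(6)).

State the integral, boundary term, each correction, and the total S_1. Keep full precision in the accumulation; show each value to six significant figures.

∫_6^39 1/x^4 dx evaluates to 0.00153759.
½[f(6) + f(39)] = ½[0.000771605 + 4.32257e-07] = 0.000386019.
Integral + boundary = 0.00192361.
k=1: B_{2}/(2)! × [f^{(1)}(39) − f^{(1)}(6)] = 1/12 × (-4.43340e-08 − (-0.000514403)) = 4.28632e-05.

S_1 ≈ 0.00196647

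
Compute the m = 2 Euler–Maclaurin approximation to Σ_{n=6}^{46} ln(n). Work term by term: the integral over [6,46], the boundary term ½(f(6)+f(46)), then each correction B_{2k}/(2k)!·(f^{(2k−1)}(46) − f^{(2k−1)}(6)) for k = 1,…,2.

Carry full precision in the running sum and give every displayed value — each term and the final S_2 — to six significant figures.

∫_6^46 ln(x) dx evaluates to 125.367.
½[f(6) + f(46)] = ½[1.79176 + 3.82864] = 2.81020.
Running total after boundary: 128.177.
k=1: B_{2}/(2)! × [f^{(1)}(46) − f^{(1)}(6)] = 1/12 × (0.0217391 − 0.166667) = -0.0120773.
Partial sum through k=1: 128.165.
k=2: B_{4}/(4)! × [f^{(3)}(46) − f^{(3)}(6)] = −1/720 × (2.05474e-05 − 0.00925926) = 1.28315e-05.

S_2 ≈ 128.165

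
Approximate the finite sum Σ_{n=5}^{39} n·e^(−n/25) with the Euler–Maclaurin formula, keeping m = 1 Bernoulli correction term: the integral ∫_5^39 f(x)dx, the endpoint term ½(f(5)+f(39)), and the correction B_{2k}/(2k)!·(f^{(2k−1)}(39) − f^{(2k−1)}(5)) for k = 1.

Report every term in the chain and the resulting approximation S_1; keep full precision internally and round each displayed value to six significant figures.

S_1 ≈ 283.910

∫_5^39 x·e^(−x/25) dx evaluates to 277.830.
Boundary: ½(f(5) + f(39)) = ½(4.09365 + 8.19531) = 6.14448.
Integral + boundary = 283.975.
Order-1 term: 1/12 · (-0.117676 − 0.654985) = -0.0643884.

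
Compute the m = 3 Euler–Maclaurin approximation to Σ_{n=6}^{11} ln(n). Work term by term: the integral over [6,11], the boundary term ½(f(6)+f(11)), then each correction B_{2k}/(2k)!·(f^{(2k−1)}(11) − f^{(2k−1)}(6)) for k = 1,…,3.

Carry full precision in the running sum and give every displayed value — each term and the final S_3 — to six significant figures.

The integral term ∫_6^11 ln(x) dx = 10.6263.
Endpoint term: (f(6) + f(11))/2 = (1.79176 + 2.39790)/2 = 2.09483.
Integral + boundary = 12.7211.
Correction k=1: B_{2}/2! · (f^{(1)}(11) − f^{(1)}(6)) = 1/12 · (0.0909091 − 0.166667) = -0.00631313.
Running total after k=1: 12.7148.
Correction k=2: B_{4}/4! · (f^{(3)}(11) − f^{(3)}(6)) = −1/720 · (0.00150263 − 0.00925926) = 1.07731e-05.
Running total after k=2: 12.7148.
Correction k=3: B_{6}/6! · (f^{(5)}(11) − f^{(5)}(6)) = 1/30240 · (0.000149021 − 0.00308642) = -9.71362e-08.

S_3 ≈ 12.7148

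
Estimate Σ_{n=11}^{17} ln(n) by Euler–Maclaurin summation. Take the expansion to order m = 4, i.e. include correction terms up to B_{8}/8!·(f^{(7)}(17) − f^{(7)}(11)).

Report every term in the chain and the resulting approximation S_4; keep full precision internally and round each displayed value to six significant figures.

S_4 ≈ 18.4007

The integral term ∫_11^17 ln(x) dx = 15.7878.
½[f(11) + f(17)] = ½[2.39790 + 2.83321] = 2.61555.
Running total after boundary: 18.4033.
Order-1 term: 1/12 · (0.0588235 − 0.0909091) = -0.00267380.
After k=1: 18.4007.
Order-2 term: −1/720 · (0.000407083 − 0.00150263) = 1.52159e-06.
After k=2: 18.4007.
Order-3 term: 1/30240 · (1.69031e-05 − 0.000149021) = -4.36898e-09.
After k=3: 18.4007.
Order-4 term: −1/1209600 · (1.75465e-06 − 3.69474e-05) = 2.90945e-11.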